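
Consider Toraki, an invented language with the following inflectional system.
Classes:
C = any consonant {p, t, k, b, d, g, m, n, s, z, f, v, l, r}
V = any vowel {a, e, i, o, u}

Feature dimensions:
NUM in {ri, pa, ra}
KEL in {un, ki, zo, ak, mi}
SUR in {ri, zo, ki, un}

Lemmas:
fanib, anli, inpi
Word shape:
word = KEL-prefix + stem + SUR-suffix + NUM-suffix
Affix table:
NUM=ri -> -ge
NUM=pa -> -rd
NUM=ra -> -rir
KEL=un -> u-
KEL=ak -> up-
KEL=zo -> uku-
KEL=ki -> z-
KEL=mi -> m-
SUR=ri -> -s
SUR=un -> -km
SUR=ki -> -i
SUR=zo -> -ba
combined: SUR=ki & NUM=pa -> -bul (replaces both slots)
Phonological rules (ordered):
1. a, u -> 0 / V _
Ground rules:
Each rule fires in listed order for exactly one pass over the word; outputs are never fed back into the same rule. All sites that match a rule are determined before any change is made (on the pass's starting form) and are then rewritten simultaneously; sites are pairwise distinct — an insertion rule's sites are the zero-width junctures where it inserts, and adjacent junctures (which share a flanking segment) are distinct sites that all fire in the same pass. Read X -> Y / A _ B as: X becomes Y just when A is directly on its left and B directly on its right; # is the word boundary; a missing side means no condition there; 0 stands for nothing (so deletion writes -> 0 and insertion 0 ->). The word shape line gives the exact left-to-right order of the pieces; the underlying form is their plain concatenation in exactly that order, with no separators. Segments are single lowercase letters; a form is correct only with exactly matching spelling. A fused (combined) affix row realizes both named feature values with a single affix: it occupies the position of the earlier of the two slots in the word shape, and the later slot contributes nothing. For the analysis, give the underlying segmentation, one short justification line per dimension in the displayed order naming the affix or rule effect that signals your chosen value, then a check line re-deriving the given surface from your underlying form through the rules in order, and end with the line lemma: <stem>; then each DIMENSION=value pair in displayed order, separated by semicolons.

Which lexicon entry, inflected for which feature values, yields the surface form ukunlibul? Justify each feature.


underlying: uku-anli-bul
NUM=pa - signalled by the combined affix row
KEL=zo - signalled by the affix uku-
SUR=ki - signalled by the combined affix row
check: ukuanlibul -> ukunlibul
lemma: anli; NUM=pa; KEL=zo; SUR=ki


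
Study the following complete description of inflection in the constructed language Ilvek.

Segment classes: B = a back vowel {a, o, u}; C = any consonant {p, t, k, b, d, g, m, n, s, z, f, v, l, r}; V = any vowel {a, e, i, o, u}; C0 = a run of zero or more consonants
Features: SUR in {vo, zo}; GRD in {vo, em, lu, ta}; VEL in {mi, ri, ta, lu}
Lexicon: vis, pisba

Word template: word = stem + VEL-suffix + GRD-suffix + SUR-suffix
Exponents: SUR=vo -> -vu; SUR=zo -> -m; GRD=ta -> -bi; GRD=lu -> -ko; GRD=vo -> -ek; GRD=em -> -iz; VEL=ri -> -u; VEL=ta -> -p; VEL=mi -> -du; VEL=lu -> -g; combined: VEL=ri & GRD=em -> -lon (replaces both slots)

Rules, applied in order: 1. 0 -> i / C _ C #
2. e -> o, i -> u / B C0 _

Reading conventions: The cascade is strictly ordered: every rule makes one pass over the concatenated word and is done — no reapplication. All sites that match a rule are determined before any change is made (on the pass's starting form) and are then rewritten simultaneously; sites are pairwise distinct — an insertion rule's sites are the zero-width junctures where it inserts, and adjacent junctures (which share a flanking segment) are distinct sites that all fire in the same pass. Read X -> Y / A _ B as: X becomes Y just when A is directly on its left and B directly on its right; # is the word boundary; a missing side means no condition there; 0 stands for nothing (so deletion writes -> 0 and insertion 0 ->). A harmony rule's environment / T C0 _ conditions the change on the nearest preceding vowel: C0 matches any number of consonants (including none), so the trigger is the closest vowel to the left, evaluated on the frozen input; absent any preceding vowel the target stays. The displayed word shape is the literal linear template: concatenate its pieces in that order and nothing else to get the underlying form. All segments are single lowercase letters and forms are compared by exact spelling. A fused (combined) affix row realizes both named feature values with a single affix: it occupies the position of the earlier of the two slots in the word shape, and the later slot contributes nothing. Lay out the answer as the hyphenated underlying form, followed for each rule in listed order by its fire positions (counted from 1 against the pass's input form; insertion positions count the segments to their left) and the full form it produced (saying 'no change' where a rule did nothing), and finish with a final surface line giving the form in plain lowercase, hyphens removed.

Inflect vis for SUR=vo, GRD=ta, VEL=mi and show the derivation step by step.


underlying: vis-du-bi-vu
1. 0 -> i / C _ C #: no change
2. e -> o, i -> u / B C0 _: fires at position(s) 7: visdubuvu
surface: visdubuvu


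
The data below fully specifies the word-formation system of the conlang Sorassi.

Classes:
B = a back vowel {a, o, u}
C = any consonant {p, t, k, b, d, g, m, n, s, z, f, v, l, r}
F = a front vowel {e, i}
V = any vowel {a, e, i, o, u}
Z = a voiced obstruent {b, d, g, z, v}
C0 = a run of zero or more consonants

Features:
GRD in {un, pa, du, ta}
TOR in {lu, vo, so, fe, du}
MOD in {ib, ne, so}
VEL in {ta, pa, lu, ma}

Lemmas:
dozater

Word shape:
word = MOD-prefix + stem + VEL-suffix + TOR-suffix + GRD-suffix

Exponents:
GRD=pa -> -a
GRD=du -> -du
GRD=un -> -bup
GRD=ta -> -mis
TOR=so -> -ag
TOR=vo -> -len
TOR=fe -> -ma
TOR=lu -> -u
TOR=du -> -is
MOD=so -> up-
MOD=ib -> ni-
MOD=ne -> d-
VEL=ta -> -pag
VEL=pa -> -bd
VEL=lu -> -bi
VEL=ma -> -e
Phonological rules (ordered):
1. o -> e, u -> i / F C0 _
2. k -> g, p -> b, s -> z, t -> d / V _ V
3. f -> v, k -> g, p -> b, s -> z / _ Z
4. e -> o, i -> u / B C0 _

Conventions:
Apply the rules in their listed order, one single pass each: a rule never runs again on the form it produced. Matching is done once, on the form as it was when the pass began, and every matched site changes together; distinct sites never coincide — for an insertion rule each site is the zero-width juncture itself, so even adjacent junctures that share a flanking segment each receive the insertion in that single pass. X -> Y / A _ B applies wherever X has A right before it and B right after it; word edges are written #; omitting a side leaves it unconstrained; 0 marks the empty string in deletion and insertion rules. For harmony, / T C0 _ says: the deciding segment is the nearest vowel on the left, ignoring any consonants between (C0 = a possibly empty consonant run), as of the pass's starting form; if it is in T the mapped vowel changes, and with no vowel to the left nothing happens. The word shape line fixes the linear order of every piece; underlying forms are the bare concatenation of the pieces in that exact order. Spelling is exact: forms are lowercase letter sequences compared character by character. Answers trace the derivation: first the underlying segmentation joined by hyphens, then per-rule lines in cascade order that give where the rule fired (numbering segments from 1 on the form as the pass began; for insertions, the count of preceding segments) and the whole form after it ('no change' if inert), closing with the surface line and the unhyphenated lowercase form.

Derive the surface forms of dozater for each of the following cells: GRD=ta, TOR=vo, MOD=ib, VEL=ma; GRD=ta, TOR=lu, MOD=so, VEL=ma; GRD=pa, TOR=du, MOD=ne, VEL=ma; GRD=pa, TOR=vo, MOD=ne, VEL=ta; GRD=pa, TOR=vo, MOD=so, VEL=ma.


cell GRD=ta, TOR=vo, MOD=ib, VEL=ma:
underlying: ni-dozater-e-len-mis
1. o -> e, u -> i / F C0 _: fires at position(s) 4: nidezaterelenmis
2. k -> g, p -> b, s -> z, t -> d / V _ V: fires at position(s) 7: nidezaderelenmis
3. f -> v, k -> g, p -> b, s -> z / _ Z: no change
4. e -> o, i -> u / B C0 _: fires at position(s) 8: nidezadorelenmis
surface: nidezadorelenmis

cell GRD=ta, TOR=lu, MOD=so, VEL=ma:
underlying: up-dozater-e-u-mis
1. o -> e, u -> i / F C0 _: fires at position(s) 11: updozatereimis
2. k -> g, p -> b, s -> z, t -> d / V _ V: fires at position(s) 7: updozadereimis
3. f -> v, k -> g, p -> b, s -> z / _ Z: fires at position(s) 2: ubdozadereimis
4. e -> o, i -> u / B C0 _: fires at position(s) 8: ubdozadoreimis
surface: ubdozadoreimis

cell GRD=pa, TOR=du, MOD=ne, VEL=ma:
underlying: d-dozater-e-is-a
1. o -> e, u -> i / F C0 _: no change
2. k -> g, p -> b, s -> z, t -> d / V _ V: fires at position(s) 6, 11: ddozadereiza
3. f -> v, k -> g, p -> b, s -> z / _ Z: no change
4. e -> o, i -> u / B C0 _: fires at position(s) 7: ddozadoreiza
surface: ddozadoreiza

cell GRD=pa, TOR=vo, MOD=ne, VEL=ta:
underlying: d-dozater-pag-len-a
1. o -> e, u -> i / F C0 _: no change
2. k -> g, p -> b, s -> z, t -> d / V _ V: fires at position(s) 6: ddozaderpaglena
3. f -> v, k -> g, p -> b, s -> z / _ Z: no change
4. e -> o, i -> u / B C0 _: fires at position(s) 7, 13: ddozadorpaglona
surface: ddozadorpaglona

cell GRD=pa, TOR=vo, MOD=so, VEL=ma:
underlying: up-dozater-e-len-a
1. o -> e, u -> i / F C0 _: no change
2. k -> g, p -> b, s -> z, t -> d / V _ V: fires at position(s) 7: updozaderelena
3. f -> v, k -> g, p -> b, s -> z / _ Z: fires at position(s) 2: ubdozaderelena
4. e -> o, i -> u / B C0 _: fires at position(s) 8: ubdozadorelena
surface: ubdozadorelena


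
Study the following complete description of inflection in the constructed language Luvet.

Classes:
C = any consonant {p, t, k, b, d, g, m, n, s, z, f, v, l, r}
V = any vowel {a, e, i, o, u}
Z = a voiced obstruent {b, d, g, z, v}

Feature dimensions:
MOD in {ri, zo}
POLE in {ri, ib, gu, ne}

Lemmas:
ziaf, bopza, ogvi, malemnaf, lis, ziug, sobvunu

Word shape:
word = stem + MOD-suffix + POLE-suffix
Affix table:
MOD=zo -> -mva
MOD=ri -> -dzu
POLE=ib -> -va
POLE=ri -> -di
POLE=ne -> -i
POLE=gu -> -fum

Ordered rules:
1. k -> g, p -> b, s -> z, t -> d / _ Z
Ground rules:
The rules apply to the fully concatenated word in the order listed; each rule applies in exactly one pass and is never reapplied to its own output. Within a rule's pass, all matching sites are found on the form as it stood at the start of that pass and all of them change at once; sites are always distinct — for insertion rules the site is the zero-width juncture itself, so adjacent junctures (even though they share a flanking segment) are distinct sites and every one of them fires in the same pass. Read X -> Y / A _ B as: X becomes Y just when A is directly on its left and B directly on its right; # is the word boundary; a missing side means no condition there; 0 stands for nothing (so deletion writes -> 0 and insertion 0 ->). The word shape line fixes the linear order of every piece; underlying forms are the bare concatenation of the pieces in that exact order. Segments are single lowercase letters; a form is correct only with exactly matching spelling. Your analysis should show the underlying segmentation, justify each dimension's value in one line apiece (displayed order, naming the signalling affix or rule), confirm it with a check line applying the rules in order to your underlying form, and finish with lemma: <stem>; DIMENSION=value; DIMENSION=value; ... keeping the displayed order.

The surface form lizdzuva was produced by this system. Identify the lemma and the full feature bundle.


underlying: lis-dzu-va
MOD=ri - signalled by the affix -dzu
POLE=ib - signalled by the affix -va
check: lisdzuva -> lizdzuva
lemma: lis; MOD=ri; POLE=ib


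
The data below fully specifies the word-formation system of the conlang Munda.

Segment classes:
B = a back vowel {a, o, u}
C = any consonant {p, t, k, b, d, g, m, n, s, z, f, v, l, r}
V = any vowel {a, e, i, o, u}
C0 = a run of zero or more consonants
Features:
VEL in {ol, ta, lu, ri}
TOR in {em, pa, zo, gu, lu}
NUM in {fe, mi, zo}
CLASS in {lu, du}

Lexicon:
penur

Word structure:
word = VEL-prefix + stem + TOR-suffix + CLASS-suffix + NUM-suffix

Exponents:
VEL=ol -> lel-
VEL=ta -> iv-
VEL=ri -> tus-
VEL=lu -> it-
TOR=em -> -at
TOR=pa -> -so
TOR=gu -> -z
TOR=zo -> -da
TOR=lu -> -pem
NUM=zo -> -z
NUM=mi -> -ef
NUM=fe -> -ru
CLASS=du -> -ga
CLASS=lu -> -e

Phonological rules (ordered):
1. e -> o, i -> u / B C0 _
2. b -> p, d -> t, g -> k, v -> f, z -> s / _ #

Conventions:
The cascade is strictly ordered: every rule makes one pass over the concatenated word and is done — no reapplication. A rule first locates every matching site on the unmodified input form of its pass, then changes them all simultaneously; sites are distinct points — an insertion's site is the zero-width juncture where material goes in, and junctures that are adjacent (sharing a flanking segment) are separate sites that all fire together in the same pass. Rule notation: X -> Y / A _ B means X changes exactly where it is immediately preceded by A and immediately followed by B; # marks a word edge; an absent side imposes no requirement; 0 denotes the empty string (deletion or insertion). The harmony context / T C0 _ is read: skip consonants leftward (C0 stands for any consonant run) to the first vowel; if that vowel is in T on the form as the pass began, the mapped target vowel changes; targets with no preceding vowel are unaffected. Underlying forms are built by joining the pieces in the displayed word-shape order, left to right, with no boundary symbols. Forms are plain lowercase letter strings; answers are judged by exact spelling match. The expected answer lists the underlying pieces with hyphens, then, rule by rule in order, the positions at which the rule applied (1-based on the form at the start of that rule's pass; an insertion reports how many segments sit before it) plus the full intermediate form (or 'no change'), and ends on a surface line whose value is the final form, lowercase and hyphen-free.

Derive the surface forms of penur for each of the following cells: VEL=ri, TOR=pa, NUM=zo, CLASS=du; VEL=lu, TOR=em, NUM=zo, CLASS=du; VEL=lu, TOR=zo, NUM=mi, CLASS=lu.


cell VEL=ri, TOR=pa, NUM=zo, CLASS=du:
underlying: tus-penur-so-ga-z
1. e -> o, i -> u / B C0 _: fires at position(s) 5: tusponursogaz
2. b -> p, d -> t, g -> k, v -> f, z -> s / _ #: fires at position(s) 13: tusponursogas
surface: tusponursogas

cell VEL=lu, TOR=em, NUM=zo, CLASS=du:
underlying: it-penur-at-ga-z
1. e -> o, i -> u / B C0 _: no change
2. b -> p, d -> t, g -> k, v -> f, z -> s / _ #: fires at position(s) 12: itpenuratgas
surface: itpenuratgas

cell VEL=lu, TOR=zo, NUM=mi, CLASS=lu:
underlying: it-penur-da-e-ef
1. e -> o, i -> u / B C0 _: fires at position(s) 10: itpenurdaoef
2. b -> p, d -> t, g -> k, v -> f, z -> s / _ #: no change
surface: itpenurdaoef


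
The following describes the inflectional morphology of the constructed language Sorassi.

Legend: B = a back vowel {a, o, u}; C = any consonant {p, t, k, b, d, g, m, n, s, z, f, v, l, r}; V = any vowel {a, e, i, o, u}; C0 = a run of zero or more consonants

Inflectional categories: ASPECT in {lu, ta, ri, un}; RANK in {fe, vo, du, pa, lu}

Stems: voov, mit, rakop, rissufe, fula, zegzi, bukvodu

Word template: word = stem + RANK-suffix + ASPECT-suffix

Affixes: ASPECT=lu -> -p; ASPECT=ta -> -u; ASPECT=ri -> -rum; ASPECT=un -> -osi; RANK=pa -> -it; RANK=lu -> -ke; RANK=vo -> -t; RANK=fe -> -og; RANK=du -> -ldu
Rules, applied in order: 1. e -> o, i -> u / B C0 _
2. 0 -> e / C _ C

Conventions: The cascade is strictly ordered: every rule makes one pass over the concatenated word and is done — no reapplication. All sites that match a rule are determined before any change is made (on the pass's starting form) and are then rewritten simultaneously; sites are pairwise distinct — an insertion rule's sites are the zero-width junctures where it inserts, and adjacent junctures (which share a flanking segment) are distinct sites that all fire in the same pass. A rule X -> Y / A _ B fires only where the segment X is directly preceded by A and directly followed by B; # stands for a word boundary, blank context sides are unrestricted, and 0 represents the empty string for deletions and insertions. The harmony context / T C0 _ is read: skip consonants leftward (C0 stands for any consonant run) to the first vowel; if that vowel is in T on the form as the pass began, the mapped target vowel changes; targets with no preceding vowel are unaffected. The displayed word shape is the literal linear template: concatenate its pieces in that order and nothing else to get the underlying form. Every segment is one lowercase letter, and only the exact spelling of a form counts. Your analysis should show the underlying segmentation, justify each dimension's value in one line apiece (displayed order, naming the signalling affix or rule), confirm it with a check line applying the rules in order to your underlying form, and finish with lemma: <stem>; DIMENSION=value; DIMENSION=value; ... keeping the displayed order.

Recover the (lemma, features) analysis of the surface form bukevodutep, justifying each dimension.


underlying: bukvodu-t-p
ASPECT=lu - signalled by the affix -p
RANK=vo - signalled by the affix -t
check: bukvodutp -> bukvodutp -> bukevodutep
lemma: bukvodu; ASPECT=lu; RANK=vo


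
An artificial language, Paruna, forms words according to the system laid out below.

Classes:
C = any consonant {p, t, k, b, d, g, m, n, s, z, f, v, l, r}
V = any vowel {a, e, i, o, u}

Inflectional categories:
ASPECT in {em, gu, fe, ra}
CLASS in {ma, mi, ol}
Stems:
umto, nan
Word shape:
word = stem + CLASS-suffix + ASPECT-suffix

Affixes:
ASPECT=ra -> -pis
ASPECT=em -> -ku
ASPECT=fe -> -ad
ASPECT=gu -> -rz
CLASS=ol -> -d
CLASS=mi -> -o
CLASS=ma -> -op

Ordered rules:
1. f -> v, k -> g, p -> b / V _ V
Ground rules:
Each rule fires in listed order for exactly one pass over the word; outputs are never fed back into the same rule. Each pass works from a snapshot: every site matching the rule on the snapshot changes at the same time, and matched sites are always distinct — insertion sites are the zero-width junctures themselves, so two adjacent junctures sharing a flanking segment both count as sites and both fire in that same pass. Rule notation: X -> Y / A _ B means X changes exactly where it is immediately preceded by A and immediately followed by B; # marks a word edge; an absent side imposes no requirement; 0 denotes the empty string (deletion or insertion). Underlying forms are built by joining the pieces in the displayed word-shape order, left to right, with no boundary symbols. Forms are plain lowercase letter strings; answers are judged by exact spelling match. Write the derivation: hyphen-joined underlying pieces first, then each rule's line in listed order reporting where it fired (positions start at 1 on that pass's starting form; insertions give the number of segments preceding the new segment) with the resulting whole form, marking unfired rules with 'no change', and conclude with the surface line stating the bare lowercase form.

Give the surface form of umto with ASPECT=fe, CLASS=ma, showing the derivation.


underlying: umto-op-ad
1. f -> v, k -> g, p -> b / V _ V: fires at position(s) 6: umtoobad
surface: umtoobad


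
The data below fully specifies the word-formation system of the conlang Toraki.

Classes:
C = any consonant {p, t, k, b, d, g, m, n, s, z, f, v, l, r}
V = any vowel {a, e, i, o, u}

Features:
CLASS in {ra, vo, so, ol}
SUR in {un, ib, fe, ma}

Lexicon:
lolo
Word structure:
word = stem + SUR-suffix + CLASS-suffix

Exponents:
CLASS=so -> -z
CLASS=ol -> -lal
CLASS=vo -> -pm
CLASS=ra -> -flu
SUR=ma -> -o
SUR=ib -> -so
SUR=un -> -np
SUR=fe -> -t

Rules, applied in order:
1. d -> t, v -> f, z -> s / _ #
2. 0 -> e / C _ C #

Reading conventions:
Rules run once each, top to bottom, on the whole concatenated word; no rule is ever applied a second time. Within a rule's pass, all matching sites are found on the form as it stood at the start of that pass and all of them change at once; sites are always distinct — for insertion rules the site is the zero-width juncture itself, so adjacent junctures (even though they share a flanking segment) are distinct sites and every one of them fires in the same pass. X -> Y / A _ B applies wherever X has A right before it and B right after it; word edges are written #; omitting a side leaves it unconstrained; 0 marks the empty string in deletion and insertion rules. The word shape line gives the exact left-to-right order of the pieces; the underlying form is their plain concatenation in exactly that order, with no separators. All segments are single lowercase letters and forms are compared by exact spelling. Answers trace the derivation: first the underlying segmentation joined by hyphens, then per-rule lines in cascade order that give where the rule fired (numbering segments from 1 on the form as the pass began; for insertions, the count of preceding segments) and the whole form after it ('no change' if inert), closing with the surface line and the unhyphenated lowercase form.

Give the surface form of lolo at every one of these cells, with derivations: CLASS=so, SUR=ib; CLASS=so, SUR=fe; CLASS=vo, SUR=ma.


cell CLASS=so, SUR=ib:
underlying: lolo-so-z
1. d -> t, v -> f, z -> s / _ #: fires at position(s) 7: lolosos
2. 0 -> e / C _ C #: no change
surface: lolosos

cell CLASS=so, SUR=fe:
underlying: lolo-t-z
1. d -> t, v -> f, z -> s / _ #: fires at position(s) 6: lolots
2. 0 -> e / C _ C #: inserts after position(s) 5: lolotes
surface: lolotes

cell CLASS=vo, SUR=ma:
underlying: lolo-o-pm
1. d -> t, v -> f, z -> s / _ #: no change
2. 0 -> e / C _ C #: inserts after position(s) 6: loloopem
surface: loloopem


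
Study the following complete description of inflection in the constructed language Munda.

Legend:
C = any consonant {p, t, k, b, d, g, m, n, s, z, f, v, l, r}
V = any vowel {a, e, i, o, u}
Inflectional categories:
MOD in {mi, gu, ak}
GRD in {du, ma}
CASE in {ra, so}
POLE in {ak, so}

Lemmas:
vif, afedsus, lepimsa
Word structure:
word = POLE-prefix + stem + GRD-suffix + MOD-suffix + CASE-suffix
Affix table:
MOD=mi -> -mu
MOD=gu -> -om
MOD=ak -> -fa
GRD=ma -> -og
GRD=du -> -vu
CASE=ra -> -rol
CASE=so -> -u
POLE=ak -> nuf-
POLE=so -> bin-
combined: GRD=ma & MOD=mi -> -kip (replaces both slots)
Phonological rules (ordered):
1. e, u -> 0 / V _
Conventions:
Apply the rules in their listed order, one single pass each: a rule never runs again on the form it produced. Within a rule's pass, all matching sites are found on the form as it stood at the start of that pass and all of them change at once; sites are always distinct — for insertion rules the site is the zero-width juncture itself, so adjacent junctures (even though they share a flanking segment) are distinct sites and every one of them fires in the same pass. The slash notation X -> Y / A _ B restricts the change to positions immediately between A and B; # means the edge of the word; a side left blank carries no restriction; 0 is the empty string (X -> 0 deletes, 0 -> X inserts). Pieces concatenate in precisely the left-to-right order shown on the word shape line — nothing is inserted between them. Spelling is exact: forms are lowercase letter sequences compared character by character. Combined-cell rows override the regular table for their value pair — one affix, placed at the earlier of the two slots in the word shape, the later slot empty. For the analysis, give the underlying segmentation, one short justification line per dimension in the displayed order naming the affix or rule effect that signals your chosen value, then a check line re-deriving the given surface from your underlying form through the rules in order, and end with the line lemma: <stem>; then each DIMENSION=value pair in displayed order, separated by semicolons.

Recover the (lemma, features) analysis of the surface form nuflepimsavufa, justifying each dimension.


underlying: nuf-lepimsa-vu-fa-u
MOD=ak - signalled by the affix -fa
GRD=du - signalled by the affix -vu
CASE=so - signalled by the affix -u
POLE=ak - signalled by the affix nuf-
check: nuflepimsavufau -> nuflepimsavufa
lemma: lepimsa; MOD=ak; GRD=du; CASE=so; POLE=ak


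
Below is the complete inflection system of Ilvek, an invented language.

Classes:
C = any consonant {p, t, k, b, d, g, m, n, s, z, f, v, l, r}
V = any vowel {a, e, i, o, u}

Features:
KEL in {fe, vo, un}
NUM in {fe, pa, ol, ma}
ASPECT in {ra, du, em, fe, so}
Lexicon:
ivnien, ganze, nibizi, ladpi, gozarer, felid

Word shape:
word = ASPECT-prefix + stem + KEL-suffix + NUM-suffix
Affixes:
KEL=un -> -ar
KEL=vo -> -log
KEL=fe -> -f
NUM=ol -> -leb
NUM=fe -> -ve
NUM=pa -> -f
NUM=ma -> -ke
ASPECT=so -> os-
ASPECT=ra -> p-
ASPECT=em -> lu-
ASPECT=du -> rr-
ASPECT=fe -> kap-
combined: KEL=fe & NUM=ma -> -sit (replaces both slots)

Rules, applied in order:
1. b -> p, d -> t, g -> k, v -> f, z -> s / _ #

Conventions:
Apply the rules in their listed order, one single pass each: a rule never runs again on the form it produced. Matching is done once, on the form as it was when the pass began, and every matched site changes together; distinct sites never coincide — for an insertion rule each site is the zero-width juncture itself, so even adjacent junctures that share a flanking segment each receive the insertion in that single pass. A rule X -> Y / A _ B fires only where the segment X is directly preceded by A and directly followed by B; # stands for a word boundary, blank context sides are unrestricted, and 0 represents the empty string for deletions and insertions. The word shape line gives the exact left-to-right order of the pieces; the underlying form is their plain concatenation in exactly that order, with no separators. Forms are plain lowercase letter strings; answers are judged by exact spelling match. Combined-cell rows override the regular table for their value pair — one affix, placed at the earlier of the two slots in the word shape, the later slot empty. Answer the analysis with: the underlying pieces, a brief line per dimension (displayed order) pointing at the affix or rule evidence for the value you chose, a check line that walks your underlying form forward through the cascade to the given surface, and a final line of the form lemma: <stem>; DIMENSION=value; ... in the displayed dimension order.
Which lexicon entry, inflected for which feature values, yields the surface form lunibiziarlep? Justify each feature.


underlying: lu-nibizi-ar-leb
KEL=un - signalled by the affix -ar
NUM=ol - signalled by the affix -leb
ASPECT=em - signalled by the affix lu-
check: lunibiziarleb -> lunibiziarlep
lemma: nibizi; KEL=un; NUM=ol; ASPECT=em


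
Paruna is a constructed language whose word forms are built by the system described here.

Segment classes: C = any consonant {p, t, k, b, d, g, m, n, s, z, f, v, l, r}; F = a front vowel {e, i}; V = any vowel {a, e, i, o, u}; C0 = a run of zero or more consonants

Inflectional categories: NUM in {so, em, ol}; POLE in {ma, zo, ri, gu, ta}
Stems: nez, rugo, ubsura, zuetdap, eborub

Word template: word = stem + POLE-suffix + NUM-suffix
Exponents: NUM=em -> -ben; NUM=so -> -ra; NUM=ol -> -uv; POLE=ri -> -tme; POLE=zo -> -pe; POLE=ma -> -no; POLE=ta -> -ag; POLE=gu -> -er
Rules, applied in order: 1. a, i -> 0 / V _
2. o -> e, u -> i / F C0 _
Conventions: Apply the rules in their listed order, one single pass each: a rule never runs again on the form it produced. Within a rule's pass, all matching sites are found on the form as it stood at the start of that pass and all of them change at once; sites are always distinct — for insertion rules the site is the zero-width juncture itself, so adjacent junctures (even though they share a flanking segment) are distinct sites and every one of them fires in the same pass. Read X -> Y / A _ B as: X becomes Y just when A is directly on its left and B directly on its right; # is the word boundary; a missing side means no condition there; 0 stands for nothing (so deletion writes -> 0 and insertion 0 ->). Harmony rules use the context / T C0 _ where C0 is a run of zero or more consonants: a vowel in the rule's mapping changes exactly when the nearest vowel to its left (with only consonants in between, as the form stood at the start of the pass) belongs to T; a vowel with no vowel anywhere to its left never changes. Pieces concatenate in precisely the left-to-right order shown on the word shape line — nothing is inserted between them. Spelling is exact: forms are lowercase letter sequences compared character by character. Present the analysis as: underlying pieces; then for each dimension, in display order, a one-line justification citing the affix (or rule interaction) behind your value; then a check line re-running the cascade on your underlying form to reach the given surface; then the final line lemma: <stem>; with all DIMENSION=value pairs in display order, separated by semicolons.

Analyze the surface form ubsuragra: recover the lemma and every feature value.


underlying: ubsura-ag-ra
NUM=so - signalled by the affix -ra
POLE=ta - signalled by the affix -ag
check: ubsuraagra -> ubsuragra -> ubsuragra
lemma: ubsura; NUM=so; POLE=ta


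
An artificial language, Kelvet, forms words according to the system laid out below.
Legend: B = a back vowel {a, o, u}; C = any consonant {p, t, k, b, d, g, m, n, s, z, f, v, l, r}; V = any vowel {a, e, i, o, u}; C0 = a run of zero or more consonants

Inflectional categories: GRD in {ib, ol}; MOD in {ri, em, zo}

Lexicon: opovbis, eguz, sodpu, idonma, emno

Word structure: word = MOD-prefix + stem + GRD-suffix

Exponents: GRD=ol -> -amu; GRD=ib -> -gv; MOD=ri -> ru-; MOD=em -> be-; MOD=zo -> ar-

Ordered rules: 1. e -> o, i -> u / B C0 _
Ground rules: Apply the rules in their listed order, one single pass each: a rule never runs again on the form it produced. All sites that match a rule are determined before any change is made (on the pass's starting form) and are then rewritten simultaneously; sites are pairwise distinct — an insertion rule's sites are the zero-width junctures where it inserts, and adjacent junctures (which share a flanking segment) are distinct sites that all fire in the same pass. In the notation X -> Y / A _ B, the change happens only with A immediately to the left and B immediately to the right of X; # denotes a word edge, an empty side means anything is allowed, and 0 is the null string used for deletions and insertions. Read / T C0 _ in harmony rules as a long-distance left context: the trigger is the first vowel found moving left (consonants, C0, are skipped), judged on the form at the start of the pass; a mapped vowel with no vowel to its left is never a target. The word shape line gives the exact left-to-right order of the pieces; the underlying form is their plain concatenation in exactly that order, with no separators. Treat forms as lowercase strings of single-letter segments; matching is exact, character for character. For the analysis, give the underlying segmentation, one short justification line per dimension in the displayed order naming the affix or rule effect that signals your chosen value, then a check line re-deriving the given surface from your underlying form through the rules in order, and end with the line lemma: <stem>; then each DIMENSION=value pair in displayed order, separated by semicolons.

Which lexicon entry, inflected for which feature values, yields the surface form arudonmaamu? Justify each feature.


underlying: ar-idonma-amu
GRD=ol - signalled by the affix -amu
MOD=zo - signalled by the affix ar-
check: aridonmaamu -> arudonmaamu
lemma: idonma; GRD=ol; MOD=zo


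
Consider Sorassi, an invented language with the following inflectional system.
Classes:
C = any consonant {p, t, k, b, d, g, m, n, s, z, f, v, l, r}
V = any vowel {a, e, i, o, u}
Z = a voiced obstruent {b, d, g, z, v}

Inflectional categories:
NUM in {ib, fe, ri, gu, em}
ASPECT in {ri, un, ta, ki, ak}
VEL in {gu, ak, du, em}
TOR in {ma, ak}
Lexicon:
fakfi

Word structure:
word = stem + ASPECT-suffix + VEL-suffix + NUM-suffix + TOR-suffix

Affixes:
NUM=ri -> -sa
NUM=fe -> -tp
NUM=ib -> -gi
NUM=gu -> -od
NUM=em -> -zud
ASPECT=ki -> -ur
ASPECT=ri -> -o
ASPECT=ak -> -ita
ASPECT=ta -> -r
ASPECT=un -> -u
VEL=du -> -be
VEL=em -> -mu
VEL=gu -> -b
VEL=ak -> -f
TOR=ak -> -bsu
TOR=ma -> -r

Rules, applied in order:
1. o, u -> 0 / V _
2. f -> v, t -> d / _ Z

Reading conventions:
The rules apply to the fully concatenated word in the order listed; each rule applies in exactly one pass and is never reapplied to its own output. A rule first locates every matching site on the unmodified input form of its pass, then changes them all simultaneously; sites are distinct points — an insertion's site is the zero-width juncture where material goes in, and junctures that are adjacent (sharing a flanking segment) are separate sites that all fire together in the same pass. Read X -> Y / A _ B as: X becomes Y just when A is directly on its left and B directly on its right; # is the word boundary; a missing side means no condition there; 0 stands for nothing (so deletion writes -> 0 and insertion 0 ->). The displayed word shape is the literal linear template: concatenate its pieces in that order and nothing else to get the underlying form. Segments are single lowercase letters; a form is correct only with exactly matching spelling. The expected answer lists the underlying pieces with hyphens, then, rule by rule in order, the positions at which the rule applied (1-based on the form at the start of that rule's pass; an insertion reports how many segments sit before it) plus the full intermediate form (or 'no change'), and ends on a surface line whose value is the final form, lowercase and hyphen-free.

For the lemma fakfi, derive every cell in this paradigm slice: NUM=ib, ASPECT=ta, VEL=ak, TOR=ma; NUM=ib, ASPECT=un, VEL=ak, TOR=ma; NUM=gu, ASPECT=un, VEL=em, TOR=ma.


cell NUM=ib, ASPECT=ta, VEL=ak, TOR=ma:
underlying: fakfi-r-f-gi-r
1. o, u -> 0 / V _: no change
2. f -> v, t -> d / _ Z: fires at position(s) 7: fakfirvgir
surface: fakfirvgir

cell NUM=ib, ASPECT=un, VEL=ak, TOR=ma:
underlying: fakfi-u-f-gi-r
1. o, u -> 0 / V _: fires at position(s) 6: fakfifgir
2. f -> v, t -> d / _ Z: fires at position(s) 6: fakfivgir
surface: fakfivgir

cell NUM=gu, ASPECT=un, VEL=em, TOR=ma:
underlying: fakfi-u-mu-od-r
1. o, u -> 0 / V _: fires at position(s) 6, 9: fakfimudr
2. f -> v, t -> d / _ Z: no change
surface: fakfimudr


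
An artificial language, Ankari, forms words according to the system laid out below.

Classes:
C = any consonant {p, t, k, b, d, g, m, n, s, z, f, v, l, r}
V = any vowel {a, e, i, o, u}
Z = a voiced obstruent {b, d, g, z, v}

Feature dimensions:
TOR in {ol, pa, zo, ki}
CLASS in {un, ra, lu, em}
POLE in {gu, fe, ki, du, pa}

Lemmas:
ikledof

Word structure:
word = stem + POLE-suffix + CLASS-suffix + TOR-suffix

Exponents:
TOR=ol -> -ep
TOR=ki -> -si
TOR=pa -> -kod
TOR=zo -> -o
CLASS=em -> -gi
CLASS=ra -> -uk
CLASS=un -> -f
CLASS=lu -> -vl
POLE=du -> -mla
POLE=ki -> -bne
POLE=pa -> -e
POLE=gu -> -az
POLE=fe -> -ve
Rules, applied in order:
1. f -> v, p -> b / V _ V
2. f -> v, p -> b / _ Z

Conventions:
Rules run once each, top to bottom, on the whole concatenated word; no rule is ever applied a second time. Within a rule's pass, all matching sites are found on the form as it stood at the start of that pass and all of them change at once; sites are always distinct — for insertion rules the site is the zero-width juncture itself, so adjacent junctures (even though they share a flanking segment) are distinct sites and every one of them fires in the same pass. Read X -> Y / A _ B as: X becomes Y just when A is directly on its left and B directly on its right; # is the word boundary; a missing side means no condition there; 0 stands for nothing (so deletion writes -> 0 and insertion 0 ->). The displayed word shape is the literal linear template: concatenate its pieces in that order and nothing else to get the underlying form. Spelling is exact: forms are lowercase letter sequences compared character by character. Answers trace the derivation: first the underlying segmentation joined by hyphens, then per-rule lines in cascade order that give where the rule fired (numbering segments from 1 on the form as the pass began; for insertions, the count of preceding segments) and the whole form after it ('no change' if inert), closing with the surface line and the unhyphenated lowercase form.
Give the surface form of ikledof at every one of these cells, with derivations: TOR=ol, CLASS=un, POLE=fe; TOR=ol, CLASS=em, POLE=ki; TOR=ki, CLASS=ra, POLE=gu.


cell TOR=ol, CLASS=un, POLE=fe:
underlying: ikledof-ve-f-ep
1. f -> v, p -> b / V _ V: fires at position(s) 10: ikledofvevep
2. f -> v, p -> b / _ Z: fires at position(s) 7: ikledovvevep
surface: ikledovvevep

cell TOR=ol, CLASS=em, POLE=ki:
underlying: ikledof-bne-gi-ep
1. f -> v, p -> b / V _ V: no change
2. f -> v, p -> b / _ Z: fires at position(s) 7: ikledovbnegiep
surface: ikledovbnegiep

cell TOR=ki, CLASS=ra, POLE=gu:
underlying: ikledof-az-uk-si
1. f -> v, p -> b / V _ V: fires at position(s) 7: ikledovazuksi
2. f -> v, p -> b / _ Z: no change
surface: ikledovazuksi


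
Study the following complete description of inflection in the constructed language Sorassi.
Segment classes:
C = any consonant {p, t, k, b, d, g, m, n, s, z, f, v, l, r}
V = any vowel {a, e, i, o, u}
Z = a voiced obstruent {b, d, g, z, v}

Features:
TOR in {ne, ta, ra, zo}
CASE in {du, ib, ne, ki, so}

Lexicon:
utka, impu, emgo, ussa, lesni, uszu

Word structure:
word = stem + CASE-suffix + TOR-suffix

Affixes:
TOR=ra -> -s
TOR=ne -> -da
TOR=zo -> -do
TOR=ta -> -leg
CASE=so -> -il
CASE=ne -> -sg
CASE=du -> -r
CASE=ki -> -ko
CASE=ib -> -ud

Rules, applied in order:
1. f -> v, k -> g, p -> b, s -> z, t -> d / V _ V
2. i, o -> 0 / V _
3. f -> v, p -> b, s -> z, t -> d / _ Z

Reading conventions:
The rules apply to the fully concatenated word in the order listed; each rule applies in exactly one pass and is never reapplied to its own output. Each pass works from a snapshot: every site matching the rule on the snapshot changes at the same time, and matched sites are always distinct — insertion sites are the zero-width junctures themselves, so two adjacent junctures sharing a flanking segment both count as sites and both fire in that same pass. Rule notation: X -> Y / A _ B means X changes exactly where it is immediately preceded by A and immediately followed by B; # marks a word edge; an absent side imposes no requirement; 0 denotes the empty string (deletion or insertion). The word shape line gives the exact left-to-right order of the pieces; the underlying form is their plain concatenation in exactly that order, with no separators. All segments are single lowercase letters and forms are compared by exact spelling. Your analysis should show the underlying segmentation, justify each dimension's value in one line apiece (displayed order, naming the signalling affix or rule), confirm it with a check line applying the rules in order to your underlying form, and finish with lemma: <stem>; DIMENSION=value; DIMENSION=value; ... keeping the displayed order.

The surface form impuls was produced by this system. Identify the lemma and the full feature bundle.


underlying: impu-il-s
TOR=ra - signalled by the affix -s
CASE=so - signalled by the affix -il
check: impuils -> impuils -> impuls -> impuls
lemma: impu; TOR=ra; CASE=so


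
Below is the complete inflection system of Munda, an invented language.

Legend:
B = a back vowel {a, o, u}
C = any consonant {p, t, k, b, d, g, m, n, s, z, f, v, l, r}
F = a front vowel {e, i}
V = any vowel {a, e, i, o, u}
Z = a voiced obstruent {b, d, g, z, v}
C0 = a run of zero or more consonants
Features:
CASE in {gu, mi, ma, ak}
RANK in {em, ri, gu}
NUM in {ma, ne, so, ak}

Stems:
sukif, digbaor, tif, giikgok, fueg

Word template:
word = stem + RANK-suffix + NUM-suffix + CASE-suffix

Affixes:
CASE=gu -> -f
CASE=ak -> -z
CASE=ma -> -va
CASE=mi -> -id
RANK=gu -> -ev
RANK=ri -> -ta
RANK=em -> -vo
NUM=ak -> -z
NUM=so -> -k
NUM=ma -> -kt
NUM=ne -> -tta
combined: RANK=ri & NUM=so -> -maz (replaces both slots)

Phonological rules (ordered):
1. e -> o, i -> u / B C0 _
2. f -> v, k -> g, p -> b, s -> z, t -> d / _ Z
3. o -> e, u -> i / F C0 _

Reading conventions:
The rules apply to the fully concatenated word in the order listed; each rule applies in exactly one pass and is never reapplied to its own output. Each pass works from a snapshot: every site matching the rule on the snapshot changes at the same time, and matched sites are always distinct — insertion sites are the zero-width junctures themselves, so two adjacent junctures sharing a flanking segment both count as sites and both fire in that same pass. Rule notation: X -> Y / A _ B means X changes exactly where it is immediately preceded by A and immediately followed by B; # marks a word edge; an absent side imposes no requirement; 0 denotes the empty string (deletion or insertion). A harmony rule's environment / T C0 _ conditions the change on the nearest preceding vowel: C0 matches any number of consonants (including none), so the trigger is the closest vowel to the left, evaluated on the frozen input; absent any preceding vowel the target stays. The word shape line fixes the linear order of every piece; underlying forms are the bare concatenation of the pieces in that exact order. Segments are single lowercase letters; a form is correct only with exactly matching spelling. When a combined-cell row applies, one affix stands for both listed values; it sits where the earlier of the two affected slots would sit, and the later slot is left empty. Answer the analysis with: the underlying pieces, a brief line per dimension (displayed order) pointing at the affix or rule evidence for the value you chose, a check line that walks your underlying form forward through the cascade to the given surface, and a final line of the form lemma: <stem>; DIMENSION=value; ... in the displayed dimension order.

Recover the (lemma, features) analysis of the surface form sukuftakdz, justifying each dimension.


underlying: sukif-ta-kt-z
CASE=ak - signalled by the affix -z
RANK=ri - signalled by the affix -ta
NUM=ma - signalled by the affix -kt
check: sukiftaktz -> sukuftaktz -> sukuftakdz -> sukuftakdz
lemma: sukif; CASE=ak; RANK=ri; NUM=ma
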